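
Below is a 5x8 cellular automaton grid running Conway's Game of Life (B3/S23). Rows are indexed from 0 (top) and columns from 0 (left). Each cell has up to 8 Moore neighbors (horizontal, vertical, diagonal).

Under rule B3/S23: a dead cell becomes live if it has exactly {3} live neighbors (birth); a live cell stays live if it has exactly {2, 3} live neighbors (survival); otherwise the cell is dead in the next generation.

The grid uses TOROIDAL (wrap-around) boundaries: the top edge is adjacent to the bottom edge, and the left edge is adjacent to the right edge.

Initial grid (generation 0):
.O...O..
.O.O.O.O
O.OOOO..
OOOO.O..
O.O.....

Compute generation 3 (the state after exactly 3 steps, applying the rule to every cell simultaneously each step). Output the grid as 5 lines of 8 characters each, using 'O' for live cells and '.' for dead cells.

Simulating step by step:
Generation 0 (given above): 18 live cells
Generation 1: 14 live cells
.O..O.O.
.O.O.O..
.....O.O
O....O.O
O..OO...
Generation 2: 15 live cells
OO......
O.O..O..
.....O.O
O....O.O
OO.OO.O.
Generation 3: 16 live cells
(generation 3 grid is the final answer)

Answer: ...OOO..
O.....OO
.O..OO.O
.O...O..
..O.OOO.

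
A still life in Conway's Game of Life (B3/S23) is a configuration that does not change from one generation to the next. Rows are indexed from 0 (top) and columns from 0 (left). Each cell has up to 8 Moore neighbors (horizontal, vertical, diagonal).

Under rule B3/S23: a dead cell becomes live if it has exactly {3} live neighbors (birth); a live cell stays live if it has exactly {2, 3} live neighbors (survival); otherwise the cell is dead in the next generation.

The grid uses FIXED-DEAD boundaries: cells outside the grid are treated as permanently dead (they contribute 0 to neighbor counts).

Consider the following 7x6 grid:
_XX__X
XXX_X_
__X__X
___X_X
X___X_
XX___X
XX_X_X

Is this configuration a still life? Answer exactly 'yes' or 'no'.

Answer: no

Derivation:
Compute generation 1 and compare to generation 0 (given above):
Generation 1:
X_XX__
X___XX
__X__X
___X_X
XX__XX
__X__X
XXX_X_
Cell (0,0) differs: gen0=0 vs gen1=1 -> NOT a still life.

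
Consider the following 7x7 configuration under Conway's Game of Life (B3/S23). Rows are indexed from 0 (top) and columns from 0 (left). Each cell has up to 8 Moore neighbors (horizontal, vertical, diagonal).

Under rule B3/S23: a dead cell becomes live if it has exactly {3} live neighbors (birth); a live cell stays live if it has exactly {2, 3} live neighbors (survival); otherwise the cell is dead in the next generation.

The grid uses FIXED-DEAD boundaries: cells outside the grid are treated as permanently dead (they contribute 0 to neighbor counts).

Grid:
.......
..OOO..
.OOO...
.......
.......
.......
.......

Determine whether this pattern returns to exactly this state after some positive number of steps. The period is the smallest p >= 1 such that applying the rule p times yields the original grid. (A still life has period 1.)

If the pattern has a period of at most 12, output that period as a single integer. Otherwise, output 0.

Answer: 2

Derivation:
Simulating and comparing each generation to the original:
Gen 0 (original, given above): 6 live cells
Gen 1: 6 live cells, differs from original
Gen 2: 6 live cells, MATCHES original -> period = 2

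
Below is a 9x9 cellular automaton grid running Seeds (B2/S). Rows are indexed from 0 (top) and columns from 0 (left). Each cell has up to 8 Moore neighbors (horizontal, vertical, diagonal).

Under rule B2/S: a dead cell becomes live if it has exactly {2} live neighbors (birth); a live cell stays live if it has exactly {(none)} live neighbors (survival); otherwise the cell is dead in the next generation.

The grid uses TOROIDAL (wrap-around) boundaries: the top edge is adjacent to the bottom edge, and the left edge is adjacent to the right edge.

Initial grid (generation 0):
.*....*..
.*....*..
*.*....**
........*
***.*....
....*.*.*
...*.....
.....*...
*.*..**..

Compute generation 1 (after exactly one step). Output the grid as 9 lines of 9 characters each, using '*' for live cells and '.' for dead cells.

Answer: .........
.....*...
......*..
.........
.........
.......*.
......**.
.***.....
....*..*.

Derivation:
Simulating step by step:
Generation 0 (given above): 22 live cells
Generation 1: 10 live cells
(generation 1 grid is the final answer)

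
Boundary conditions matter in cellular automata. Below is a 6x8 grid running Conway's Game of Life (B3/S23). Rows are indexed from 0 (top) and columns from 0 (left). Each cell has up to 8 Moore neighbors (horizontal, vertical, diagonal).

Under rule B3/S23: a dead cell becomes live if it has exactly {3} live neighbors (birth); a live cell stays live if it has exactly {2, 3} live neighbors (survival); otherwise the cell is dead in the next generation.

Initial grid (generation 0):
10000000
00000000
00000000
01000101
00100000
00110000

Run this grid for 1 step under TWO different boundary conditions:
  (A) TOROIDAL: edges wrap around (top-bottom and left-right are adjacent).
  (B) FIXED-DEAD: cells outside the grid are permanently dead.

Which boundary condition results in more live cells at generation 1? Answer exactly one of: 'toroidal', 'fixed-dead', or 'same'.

Answer: toroidal

Derivation:
Under TOROIDAL boundary, generation 1:
00000000
00000000
00000000
00000000
01110000
01110000
Population = 6

Under FIXED-DEAD boundary, generation 1:
00000000
00000000
00000000
00000000
01110000
00110000
Population = 5

Comparison: toroidal=6, fixed-dead=5 -> toroidal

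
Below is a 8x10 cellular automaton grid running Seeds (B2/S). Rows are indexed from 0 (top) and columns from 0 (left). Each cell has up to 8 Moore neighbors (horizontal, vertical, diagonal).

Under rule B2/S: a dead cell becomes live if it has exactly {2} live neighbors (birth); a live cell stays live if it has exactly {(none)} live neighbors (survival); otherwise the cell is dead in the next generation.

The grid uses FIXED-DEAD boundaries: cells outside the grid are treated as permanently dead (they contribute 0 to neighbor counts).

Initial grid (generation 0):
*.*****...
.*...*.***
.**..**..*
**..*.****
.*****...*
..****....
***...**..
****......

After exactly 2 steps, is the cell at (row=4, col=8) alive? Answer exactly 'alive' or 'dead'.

Simulating step by step:
Generation 0 (given above): 42 live cells
Generation 1: 6 live cells
.........*
..........
...*......
..........
..........
.......**.
..........
......**..
Generation 2: 2 live cells
..........
..........
..........
..........
.......**.
..........
..........
..........

Cell (4,8) at generation 2: 1 -> alive

Answer: alive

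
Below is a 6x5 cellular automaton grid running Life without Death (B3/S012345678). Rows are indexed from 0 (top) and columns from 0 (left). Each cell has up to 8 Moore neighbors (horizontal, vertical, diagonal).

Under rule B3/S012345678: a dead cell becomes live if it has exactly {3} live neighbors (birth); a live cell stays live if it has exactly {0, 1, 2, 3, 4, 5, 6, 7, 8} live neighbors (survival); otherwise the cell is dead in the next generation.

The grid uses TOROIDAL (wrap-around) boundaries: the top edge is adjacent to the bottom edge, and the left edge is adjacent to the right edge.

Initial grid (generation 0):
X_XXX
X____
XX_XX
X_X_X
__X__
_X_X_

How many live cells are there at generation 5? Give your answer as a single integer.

Simulating step by step:
Generation 0 (given above): 15 live cells
Generation 1: 19 live cells
X_XXX
X____
XXXXX
X_X_X
X_X_X
XX_X_
Generation 2: 19 live cells
X_XXX
X____
XXXXX
X_X_X
X_X_X
XX_X_
Generation 3: 19 live cells
X_XXX
X____
XXXXX
X_X_X
X_X_X
XX_X_
Generation 4: 19 live cells
X_XXX
X____
XXXXX
X_X_X
X_X_X
XX_X_
Generation 5: 19 live cells
X_XXX
X____
XXXXX
X_X_X
X_X_X
XX_X_
Population at generation 5: 19

Answer: 19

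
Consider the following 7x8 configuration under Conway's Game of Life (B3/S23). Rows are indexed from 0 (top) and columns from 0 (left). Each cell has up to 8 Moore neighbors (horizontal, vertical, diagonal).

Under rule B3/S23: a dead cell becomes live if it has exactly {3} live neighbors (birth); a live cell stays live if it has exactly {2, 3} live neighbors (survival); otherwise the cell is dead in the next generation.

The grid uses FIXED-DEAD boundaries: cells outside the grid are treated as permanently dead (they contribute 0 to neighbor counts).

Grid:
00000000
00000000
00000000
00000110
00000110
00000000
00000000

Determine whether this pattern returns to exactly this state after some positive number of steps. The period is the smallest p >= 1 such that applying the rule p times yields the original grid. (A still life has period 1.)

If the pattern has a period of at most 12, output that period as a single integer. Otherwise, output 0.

Simulating and comparing each generation to the original:
Gen 0 (original, given above): 4 live cells
Gen 1: 4 live cells, MATCHES original -> period = 1

Answer: 1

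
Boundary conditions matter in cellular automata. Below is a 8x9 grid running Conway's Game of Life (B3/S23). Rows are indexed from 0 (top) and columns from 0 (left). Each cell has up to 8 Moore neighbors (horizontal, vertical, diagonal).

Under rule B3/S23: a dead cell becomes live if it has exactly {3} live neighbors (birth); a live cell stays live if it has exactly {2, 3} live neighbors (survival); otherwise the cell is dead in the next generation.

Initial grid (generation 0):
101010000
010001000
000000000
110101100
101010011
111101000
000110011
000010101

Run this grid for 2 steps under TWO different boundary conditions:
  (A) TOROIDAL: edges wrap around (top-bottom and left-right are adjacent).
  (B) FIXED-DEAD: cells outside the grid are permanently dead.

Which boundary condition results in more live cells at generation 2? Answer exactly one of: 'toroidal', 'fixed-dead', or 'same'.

Answer: toroidal

Derivation:
Under TOROIDAL boundary, generation 2:
011110001
000000000
000000011
100000010
011100011
000001001
000000101
001111000
Population = 22

Under FIXED-DEAD boundary, generation 2:
000000000
000001000
000000010
100000010
101100010
000001001
000000001
000011101
Population = 15

Comparison: toroidal=22, fixed-dead=15 -> toroidal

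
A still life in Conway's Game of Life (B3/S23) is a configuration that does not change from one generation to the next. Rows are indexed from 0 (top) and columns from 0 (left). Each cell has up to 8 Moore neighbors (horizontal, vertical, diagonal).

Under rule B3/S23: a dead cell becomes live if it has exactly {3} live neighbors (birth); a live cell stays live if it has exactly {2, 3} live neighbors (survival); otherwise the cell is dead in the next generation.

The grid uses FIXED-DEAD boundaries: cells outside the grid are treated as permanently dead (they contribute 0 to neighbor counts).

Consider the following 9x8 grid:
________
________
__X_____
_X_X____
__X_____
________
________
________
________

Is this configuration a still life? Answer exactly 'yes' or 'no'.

Answer: yes

Derivation:
Compute generation 1 and compare to generation 0 (given above):
Generation 1:
________
________
__X_____
_X_X____
__X_____
________
________
________
________
The grids are IDENTICAL -> still life.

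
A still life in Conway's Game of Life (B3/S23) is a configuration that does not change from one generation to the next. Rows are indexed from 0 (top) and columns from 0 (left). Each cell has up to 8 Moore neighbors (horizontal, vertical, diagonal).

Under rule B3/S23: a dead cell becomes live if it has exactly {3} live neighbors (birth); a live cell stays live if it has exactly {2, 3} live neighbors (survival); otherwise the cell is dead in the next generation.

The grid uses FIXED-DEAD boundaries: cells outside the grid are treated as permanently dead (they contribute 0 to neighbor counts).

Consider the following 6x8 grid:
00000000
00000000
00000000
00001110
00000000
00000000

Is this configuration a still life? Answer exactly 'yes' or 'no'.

Answer: no

Derivation:
Compute generation 1 and compare to generation 0 (given above):
Generation 1:
00000000
00000000
00000100
00000100
00000100
00000000
Cell (2,5) differs: gen0=0 vs gen1=1 -> NOT a still life.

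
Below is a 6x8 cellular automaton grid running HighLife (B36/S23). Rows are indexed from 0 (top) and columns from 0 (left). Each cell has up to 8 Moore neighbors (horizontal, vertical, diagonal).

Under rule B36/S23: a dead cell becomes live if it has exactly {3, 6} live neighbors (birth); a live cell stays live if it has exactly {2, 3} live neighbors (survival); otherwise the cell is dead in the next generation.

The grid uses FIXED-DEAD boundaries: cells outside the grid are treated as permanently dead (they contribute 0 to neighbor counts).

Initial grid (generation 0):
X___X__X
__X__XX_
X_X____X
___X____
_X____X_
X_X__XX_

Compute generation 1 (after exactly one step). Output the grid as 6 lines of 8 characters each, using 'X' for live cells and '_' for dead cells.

Simulating step by step:
Generation 0 (given above): 16 live cells
Generation 1: 19 live cells
(generation 1 grid is the final answer)

Answer: _____XX_
___X_XXX
_XXX__X_
_XX_____
_XX__XX_
_X___XX_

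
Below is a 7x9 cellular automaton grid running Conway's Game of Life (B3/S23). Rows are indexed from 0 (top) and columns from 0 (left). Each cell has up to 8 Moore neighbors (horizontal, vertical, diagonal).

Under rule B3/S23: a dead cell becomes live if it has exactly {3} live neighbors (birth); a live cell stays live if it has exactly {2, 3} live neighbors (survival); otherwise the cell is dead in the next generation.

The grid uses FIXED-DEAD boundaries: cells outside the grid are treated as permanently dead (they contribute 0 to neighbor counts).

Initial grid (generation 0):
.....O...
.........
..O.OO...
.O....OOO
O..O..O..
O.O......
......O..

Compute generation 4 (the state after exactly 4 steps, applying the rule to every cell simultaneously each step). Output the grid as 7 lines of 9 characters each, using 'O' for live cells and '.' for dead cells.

Simulating step by step:
Generation 0 (given above): 14 live cells
Generation 1: 15 live cells
.........
....OO...
.....OOO.
.OOOO.OO.
O.O...O..
.O.......
.........
Generation 2: 13 live cells
.........
....OO...
..O....O.
.OOOO....
O....OOO.
.O.......
.........
Generation 3: 15 live cells
.........
.........
.OO..O...
.OOOOO.O.
O..OOOO..
......O..
.........
Generation 4: 8 live cells
(generation 4 grid is the final answer)

Answer: .........
.........
.O...OO..
O........
.O.....O.
....O.O..
.........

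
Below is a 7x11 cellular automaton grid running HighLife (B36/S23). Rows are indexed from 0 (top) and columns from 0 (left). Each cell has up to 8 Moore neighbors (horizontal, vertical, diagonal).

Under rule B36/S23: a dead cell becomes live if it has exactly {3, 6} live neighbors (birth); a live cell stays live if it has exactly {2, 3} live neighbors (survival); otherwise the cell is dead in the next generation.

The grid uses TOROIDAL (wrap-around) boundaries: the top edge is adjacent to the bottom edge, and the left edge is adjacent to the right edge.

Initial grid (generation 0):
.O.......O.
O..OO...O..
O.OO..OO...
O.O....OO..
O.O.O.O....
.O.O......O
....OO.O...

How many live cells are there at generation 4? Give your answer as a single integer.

Answer: 21

Derivation:
Simulating step by step:
Generation 0 (given above): 25 live cells
Generation 1: 32 live cells
...O.O..O..
O..OO..OO.O
O.O.O.O...O
OOO..O..O.O
O.O....O..O
OOOO..O....
O.O.O......
Generation 2: 30 live cells
OOO..O.OOOO
OOO...OOO.O
.OO.O.O.O..
..O..OOO...
......OO.O.
...........
O...OO.....
Generation 3: 21 live cells
..OOOO.....
.........O.
........OO.
.OOO.......
.....O.OO..
.....OO....
O...OOO.OO.
Generation 4: 21 live cells
...O..O.OOO
...OO...OO.
..O.....OO.
..O....O.O.
..O.OO.O...
.........O.
.......O...
Population at generation 4: 21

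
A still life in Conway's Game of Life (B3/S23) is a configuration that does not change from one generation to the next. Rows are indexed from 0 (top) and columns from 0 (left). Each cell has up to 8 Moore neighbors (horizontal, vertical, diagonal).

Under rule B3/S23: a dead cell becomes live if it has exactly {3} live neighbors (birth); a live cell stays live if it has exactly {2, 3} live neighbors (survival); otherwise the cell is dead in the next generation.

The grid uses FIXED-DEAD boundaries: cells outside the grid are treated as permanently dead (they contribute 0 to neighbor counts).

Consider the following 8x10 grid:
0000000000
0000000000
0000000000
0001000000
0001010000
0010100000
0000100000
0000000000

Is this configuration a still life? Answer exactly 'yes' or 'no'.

Compute generation 1 and compare to generation 0 (given above):
Generation 1:
0000000000
0000000000
0000000000
0000100000
0011000000
0000110000
0001000000
0000000000
Cell (3,3) differs: gen0=1 vs gen1=0 -> NOT a still life.

Answer: no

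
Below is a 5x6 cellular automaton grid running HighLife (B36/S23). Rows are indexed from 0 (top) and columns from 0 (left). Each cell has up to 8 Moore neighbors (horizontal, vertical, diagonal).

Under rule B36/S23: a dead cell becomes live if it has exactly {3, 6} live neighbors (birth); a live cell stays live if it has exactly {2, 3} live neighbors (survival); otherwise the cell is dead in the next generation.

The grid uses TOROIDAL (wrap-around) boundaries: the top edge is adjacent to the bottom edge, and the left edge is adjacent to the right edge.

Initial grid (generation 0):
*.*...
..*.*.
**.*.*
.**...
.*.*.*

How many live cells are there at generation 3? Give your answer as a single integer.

Simulating step by step:
Generation 0 (given above): 13 live cells
Generation 1: 14 live cells
*.*.**
..*.*.
*..***
*..*.*
...*..
Generation 2: 16 live cells
.**.**
..**..
***...
*.***.
.***..
Generation 3: 13 live cells
*..**.
.*..**
*..***
*...**
......
Population at generation 3: 13

Answer: 13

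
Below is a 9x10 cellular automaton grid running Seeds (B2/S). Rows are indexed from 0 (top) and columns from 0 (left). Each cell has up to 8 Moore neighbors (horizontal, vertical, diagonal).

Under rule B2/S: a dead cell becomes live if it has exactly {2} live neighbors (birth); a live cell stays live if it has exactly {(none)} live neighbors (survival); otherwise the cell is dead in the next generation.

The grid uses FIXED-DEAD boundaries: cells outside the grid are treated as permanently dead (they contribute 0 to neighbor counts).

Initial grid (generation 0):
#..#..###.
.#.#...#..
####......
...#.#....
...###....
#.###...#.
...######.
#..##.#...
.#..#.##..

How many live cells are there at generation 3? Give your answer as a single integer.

Answer: 16

Derivation:
Simulating step by step:
Generation 0 (given above): 36 live cells
Generation 1: 14 live cells
.#..#.....
..........
......#...
#.....#...
.#....#...
.#.......#
#........#
.#........
#.#.......
Generation 2: 12 live cells
..........
.....#....
.....#.#..
.#........
..#..#.#..
..#.....#.
..#.....#.
..#.......
..........
Generation 3: 16 live cells
..........
....#.....
....#.....
..#.##.##.
...#..#.#.
......#..#
.......#.#
.#.#......
..........
Population at generation 3: 16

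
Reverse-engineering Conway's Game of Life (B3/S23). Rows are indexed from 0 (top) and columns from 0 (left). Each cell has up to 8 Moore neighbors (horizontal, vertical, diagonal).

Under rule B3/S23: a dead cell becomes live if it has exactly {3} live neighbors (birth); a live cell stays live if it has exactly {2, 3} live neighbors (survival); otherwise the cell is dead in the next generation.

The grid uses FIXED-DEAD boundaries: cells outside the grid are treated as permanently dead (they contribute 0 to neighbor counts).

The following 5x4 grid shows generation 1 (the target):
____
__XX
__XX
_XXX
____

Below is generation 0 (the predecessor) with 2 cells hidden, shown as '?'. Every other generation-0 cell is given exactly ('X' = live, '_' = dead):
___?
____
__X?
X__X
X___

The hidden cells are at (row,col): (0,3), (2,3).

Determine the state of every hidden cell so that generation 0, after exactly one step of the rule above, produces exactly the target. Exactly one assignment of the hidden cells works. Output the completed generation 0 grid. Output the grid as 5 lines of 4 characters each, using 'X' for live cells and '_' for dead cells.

Answer: ___X
____
__XX
X__X
X___

Derivation:
Hidden generation-0 cells (in order): (0,3), (2,3).
A hidden cell only influences target cells in its own 3x3 neighborhood. Try each of the 2^2 = 4 assignments, step the completed generation 0 forward once under B3/S23, and compare with the target:
  (0,3)=_ (2,3)=_ -> step gives (1,2)='_' but target has 'X' -> reject
  (0,3)=_ (2,3)=X -> step gives (1,2)='_' but target has 'X' -> reject
  (0,3)=X (2,3)=_ -> step gives (1,2)='_' but target has 'X' -> reject
  (0,3)=X (2,3)=X -> step reproduces the target at every cell -> ACCEPT
Unique solution: (0,3)=live, (2,3)=live.
Check: live-neighbor counts of every cell in the completed generation 0:
0010
0133
1222
1332
1211
Applying B3/S23 to generation 0 with these counts gives:
____
__XX
__XX
_XXX
____
which matches the target exactly.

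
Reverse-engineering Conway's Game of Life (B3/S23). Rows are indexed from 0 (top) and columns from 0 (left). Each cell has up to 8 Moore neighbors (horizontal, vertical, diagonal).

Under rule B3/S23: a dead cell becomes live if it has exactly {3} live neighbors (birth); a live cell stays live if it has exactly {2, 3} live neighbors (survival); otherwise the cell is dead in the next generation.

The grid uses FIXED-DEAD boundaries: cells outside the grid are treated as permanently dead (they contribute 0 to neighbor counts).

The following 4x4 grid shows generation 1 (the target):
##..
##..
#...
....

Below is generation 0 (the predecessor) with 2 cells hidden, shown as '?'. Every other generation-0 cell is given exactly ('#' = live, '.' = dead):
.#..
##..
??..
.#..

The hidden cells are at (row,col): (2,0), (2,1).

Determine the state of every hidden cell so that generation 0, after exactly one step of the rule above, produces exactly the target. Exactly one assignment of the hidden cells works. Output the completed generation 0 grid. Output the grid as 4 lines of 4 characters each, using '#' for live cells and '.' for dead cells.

Hidden generation-0 cells (in order): (2,0), (2,1).
A hidden cell only influences target cells in its own 3x3 neighborhood. Try each of the 2^2 = 4 assignments, step the completed generation 0 forward once under B3/S23, and compare with the target:
  (2,0)=. (2,1)=. -> step gives (2,1)='#' but target has '.' -> reject
  (2,0)=. (2,1)=# -> step gives (1,2)='#' but target has '.' -> reject
  (2,0)=# (2,1)=. -> step reproduces the target at every cell -> ACCEPT
  (2,0)=# (2,1)=# -> step gives (1,0)='.' but target has '#' -> reject
Unique solution: (2,0)=live, (2,1)=dead.
Check: live-neighbor counts of every cell in the completed generation 0:
3220
3320
3420
2110
Applying B3/S23 to generation 0 with these counts gives:
##..
##..
#...
....
which matches the target exactly.

Answer: .#..
##..
#...
.#..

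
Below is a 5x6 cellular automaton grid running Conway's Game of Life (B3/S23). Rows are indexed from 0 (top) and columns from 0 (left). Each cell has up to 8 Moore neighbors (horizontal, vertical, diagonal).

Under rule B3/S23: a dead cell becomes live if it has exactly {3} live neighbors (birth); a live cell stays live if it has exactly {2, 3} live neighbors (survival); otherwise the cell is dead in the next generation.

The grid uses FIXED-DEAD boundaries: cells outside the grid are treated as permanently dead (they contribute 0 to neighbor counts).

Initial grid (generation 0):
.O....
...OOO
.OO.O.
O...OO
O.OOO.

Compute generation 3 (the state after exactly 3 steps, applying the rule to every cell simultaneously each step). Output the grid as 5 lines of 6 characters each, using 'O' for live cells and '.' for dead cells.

Answer: ..OO.O
OO....
O....O
O..O.O
....OO

Derivation:
Simulating step by step:
Generation 0 (given above): 14 live cells
Generation 1: 13 live cells
....O.
.O.OOO
.OO...
O....O
.O.OOO
Generation 2: 17 live cells
...OOO
.O.OOO
OOOO.O
O..O.O
....OO
Generation 3: 12 live cells
(generation 3 grid is the final answer)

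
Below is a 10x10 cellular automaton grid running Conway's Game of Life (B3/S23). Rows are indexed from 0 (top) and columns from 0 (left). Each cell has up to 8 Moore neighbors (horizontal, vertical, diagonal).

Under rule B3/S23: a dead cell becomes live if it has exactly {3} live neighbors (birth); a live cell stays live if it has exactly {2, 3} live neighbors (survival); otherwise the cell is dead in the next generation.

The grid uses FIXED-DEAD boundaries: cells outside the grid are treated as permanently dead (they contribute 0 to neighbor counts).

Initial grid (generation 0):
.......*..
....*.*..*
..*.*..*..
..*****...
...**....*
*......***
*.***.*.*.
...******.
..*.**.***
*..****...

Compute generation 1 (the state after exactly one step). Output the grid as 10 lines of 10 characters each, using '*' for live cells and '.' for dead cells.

Answer: ..........
...*.****.
..*....*..
..*...*...
..*...**.*
.**..*.*.*
.**.......
.*........
..*......*
...*..***.

Derivation:
Simulating step by step:
Generation 0 (given above): 42 live cells
Generation 1: 27 live cells
(generation 1 grid is the final answer)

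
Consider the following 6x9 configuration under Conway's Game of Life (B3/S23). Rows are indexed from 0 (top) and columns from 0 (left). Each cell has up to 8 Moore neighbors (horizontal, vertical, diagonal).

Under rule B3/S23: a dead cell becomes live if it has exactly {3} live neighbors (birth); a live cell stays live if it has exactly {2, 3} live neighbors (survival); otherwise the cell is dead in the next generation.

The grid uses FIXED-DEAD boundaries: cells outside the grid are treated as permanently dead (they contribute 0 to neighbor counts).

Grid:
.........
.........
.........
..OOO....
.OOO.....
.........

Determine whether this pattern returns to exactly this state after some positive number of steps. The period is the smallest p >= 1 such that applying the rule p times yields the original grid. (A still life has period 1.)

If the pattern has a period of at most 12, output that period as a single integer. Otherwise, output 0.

Simulating and comparing each generation to the original:
Gen 0 (original, given above): 6 live cells
Gen 1: 6 live cells, differs from original
Gen 2: 6 live cells, MATCHES original -> period = 2

Answer: 2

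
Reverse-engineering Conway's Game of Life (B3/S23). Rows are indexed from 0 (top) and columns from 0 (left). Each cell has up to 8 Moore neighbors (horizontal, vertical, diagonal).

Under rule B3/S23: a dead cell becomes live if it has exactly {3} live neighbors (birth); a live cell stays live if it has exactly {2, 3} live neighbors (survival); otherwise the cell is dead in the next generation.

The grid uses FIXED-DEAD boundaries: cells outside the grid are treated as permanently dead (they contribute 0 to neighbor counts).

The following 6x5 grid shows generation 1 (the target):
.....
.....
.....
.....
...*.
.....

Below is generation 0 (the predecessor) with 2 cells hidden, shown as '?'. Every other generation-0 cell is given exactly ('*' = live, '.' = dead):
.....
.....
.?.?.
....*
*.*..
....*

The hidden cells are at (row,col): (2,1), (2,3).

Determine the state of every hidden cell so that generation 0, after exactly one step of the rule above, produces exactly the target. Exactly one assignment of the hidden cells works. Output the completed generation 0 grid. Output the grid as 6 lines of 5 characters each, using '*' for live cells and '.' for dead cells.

Answer: .....
.....
.....
....*
*.*..
....*

Derivation:
Hidden generation-0 cells (in order): (2,1), (2,3).
A hidden cell only influences target cells in its own 3x3 neighborhood. Try each of the 2^2 = 4 assignments, step the completed generation 0 forward once under B3/S23, and compare with the target:
  (2,1)=. (2,3)=. -> step reproduces the target at every cell -> ACCEPT
  (2,1)=. (2,3)=* -> step gives (3,3)='*' but target has '.' -> reject
  (2,1)=* (2,3)=. -> step gives (3,1)='*' but target has '.' -> reject
  (2,1)=* (2,3)=* -> step gives (3,1)='*' but target has '.' -> reject
Unique solution: (2,1)=dead, (2,3)=dead.
Check: live-neighbor counts of every cell in the completed generation 0:
00000
00000
00011
12120
02032
12120
Applying B3/S23 to generation 0 with these counts gives:
.....
.....
.....
.....
...*.
.....
which matches the target exactly.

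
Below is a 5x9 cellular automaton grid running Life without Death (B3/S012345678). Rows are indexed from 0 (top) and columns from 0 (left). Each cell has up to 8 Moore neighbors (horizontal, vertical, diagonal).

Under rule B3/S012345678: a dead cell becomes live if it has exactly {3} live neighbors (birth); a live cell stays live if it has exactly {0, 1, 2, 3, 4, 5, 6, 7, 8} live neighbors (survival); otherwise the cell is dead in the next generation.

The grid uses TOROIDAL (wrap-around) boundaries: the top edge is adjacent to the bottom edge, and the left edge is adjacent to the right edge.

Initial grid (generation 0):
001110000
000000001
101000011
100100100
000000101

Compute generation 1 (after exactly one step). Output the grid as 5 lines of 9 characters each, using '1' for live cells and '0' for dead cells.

Answer: 001110010
111000011
111000011
110100100
001011111

Derivation:
Simulating step by step:
Generation 0 (given above): 13 live cells
Generation 1: 24 live cells
(generation 1 grid is the final answer)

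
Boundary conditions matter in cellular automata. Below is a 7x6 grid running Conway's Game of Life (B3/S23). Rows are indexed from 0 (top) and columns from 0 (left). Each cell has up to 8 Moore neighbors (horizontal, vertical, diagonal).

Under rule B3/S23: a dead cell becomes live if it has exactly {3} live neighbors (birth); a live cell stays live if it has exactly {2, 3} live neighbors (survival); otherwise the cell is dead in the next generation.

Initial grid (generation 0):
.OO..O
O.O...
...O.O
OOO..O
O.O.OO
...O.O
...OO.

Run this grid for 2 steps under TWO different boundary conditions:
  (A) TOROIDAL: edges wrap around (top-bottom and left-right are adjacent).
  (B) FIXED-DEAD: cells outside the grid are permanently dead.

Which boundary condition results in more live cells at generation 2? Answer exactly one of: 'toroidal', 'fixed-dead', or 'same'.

Under TOROIDAL boundary, generation 2:
......
......
OO....
..O.O.
..OO..
O.OO.O
...O..
Population = 11

Under FIXED-DEAD boundary, generation 2:
.OO...
....O.
.....O
O.O..O
..OOOO
.OO..O
...OO.
Population = 16

Comparison: toroidal=11, fixed-dead=16 -> fixed-dead

Answer: fixed-dead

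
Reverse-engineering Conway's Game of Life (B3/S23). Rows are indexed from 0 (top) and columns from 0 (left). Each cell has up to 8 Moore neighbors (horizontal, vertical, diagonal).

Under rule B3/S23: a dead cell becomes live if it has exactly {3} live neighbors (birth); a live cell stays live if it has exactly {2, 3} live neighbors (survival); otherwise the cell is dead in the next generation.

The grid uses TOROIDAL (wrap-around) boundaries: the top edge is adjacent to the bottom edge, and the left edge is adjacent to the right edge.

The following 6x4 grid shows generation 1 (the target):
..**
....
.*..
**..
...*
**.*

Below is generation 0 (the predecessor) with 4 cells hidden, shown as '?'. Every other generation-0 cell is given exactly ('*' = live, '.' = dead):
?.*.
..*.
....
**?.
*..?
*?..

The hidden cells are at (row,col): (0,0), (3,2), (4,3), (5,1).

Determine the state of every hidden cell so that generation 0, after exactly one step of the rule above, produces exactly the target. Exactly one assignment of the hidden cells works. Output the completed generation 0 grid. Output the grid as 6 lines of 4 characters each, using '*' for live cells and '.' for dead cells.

Hidden generation-0 cells (in order): (0,0), (3,2), (4,3), (5,1).
A hidden cell only influences target cells in its own 3x3 neighborhood. Try each of the 2^4 = 16 assignments, step the completed generation 0 forward once under B3/S23, and compare with the target:
  (0,0)=. (3,2)=. (4,3)=. (5,1)=. -> step gives (0,1)='*' but target has '.' -> reject
  (0,0)=. (3,2)=. (4,3)=. (5,1)=* -> step reproduces the target at every cell -> ACCEPT
  (0,0)=. (3,2)=. (4,3)=* (5,1)=. -> step gives (0,1)='*' but target has '.' -> reject
  (0,0)=. (3,2)=. (4,3)=* (5,1)=* -> step gives (3,3)='*' but target has '.' -> reject
  (0,0)=. (3,2)=* (4,3)=. (5,1)=. -> step gives (0,1)='*' but target has '.' -> reject
  (0,0)=. (3,2)=* (4,3)=. (5,1)=* -> step gives (2,1)='.' but target has '*' -> reject
  (0,0)=. (3,2)=* (4,3)=* (5,1)=. -> step gives (0,1)='*' but target has '.' -> reject
  (0,0)=. (3,2)=* (4,3)=* (5,1)=* -> step gives (2,1)='.' but target has '*' -> reject
  (0,0)=* (3,2)=. (4,3)=. (5,1)=. -> step gives (0,2)='.' but target has '*' -> reject
  (0,0)=* (3,2)=. (4,3)=. (5,1)=* -> step gives (0,0)='*' but target has '.' -> reject
  (0,0)=* (3,2)=. (4,3)=* (5,1)=. -> step gives (0,2)='.' but target has '*' -> reject
  (0,0)=* (3,2)=. (4,3)=* (5,1)=* -> step gives (0,0)='*' but target has '.' -> reject
  (0,0)=* (3,2)=* (4,3)=. (5,1)=. -> step gives (0,2)='.' but target has '*' -> reject
  (0,0)=* (3,2)=* (4,3)=. (5,1)=* -> step gives (0,0)='*' but target has '.' -> reject
  (0,0)=* (3,2)=* (4,3)=* (5,1)=. -> step gives (0,2)='.' but target has '*' -> reject
  (0,0)=* (3,2)=* (4,3)=* (5,1)=* -> step gives (0,0)='*' but target has '.' -> reject
Unique solution: (0,0)=dead, (3,2)=dead, (4,3)=dead, (5,1)=live.
Check: live-neighbor counts of every cell in the completed generation 0:
2423
0212
2322
2212
4523
2323
Applying B3/S23 to generation 0 with these counts gives:
..**
....
.*..
**..
...*
**.*
which matches the target exactly.

Answer: ..*.
..*.
....
**..
*...
**..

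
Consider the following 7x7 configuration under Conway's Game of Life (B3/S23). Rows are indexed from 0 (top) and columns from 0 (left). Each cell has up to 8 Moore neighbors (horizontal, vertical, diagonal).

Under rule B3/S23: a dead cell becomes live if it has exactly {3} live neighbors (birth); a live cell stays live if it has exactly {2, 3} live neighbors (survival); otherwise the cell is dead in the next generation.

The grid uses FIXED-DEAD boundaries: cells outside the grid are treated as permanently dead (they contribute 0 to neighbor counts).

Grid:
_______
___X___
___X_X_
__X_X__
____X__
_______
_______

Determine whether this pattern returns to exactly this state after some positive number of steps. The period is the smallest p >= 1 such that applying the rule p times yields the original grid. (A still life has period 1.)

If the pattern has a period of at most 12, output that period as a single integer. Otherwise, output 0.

Simulating and comparing each generation to the original:
Gen 0 (original, given above): 6 live cells
Gen 1: 6 live cells, differs from original
Gen 2: 6 live cells, MATCHES original -> period = 2

Answer: 2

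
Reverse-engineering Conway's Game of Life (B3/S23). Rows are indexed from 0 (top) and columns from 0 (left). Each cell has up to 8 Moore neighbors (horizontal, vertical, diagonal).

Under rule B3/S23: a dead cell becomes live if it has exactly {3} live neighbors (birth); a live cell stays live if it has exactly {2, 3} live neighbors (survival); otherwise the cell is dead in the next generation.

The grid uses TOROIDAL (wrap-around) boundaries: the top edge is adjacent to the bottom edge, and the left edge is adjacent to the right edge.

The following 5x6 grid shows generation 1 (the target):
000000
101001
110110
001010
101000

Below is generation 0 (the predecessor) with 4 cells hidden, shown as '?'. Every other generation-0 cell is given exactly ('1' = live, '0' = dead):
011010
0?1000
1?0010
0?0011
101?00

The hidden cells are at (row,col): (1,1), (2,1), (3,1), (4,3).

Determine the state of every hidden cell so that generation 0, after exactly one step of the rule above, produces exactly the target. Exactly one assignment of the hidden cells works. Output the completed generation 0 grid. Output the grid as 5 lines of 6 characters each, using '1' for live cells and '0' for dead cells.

Hidden generation-0 cells (in order): (1,1), (2,1), (3,1), (4,3).
A hidden cell only influences target cells in its own 3x3 neighborhood. Try each of the 2^4 = 16 assignments, step the completed generation 0 forward once under B3/S23, and compare with the target:
  (1,1)=0 (2,1)=0 (3,1)=0 (4,3)=0 -> step gives (0,2)='1' but target has '0' -> reject
  (1,1)=0 (2,1)=0 (3,1)=0 (4,3)=1 -> step gives (1,0)='0' but target has '1' -> reject
  (1,1)=0 (2,1)=0 (3,1)=1 (4,3)=0 -> step gives (0,2)='1' but target has '0' -> reject
  (1,1)=0 (2,1)=0 (3,1)=1 (4,3)=1 -> step gives (1,0)='0' but target has '1' -> reject
  (1,1)=0 (2,1)=1 (3,1)=0 (4,3)=0 -> step gives (0,2)='1' but target has '0' -> reject
  (1,1)=0 (2,1)=1 (3,1)=0 (4,3)=1 -> step reproduces the target at every cell -> ACCEPT
  (1,1)=0 (2,1)=1 (3,1)=1 (4,3)=0 -> step gives (0,2)='1' but target has '0' -> reject
  (1,1)=0 (2,1)=1 (3,1)=1 (4,3)=1 -> step gives (2,2)='1' but target has '0' -> reject
  (1,1)=1 (2,1)=0 (3,1)=0 (4,3)=0 -> step gives (0,0)='1' but target has '0' -> reject
  (1,1)=1 (2,1)=0 (3,1)=0 (4,3)=1 -> step gives (0,0)='1' but target has '0' -> reject
  (1,1)=1 (2,1)=0 (3,1)=1 (4,3)=0 -> step gives (0,0)='1' but target has '0' -> reject
  (1,1)=1 (2,1)=0 (3,1)=1 (4,3)=1 -> step gives (0,0)='1' but target has '0' -> reject
  (1,1)=1 (2,1)=1 (3,1)=0 (4,3)=0 -> step gives (0,0)='1' but target has '0' -> reject
  (1,1)=1 (2,1)=1 (3,1)=0 (4,3)=1 -> step gives (0,0)='1' but target has '0' -> reject
  (1,1)=1 (2,1)=1 (3,1)=1 (4,3)=0 -> step gives (0,0)='1' but target has '0' -> reject
  (1,1)=1 (2,1)=1 (3,1)=1 (4,3)=1 -> step gives (0,0)='1' but target has '0' -> reject
Unique solution: (1,1)=dead, (2,1)=live, (3,1)=dead, (4,3)=live.
Check: live-neighbor counts of every cell in the completed generation 0:
244512
353423
222324
443434
243444
Applying B3/S23 to generation 0 with these counts gives:
000000
101001
110110
001010
101000
which matches the target exactly.

Answer: 011010
001000
110010
000011
101100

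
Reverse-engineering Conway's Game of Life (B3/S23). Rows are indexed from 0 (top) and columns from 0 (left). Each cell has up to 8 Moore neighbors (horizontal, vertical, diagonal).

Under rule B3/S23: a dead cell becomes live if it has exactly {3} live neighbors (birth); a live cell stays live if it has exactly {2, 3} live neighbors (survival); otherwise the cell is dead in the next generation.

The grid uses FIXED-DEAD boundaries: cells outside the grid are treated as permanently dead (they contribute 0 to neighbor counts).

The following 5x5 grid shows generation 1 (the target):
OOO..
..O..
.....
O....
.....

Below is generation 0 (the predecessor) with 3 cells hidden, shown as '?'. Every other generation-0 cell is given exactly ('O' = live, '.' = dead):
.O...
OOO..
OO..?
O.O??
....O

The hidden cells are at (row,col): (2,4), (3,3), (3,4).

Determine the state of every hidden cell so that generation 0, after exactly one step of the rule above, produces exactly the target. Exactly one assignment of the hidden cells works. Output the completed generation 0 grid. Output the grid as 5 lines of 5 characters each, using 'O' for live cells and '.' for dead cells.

Answer: .O...
OOO..
OO...
O.O..
....O

Derivation:
Hidden generation-0 cells (in order): (2,4), (3,3), (3,4).
A hidden cell only influences target cells in its own 3x3 neighborhood. Try each of the 2^3 = 8 assignments, step the completed generation 0 forward once under B3/S23, and compare with the target:
  (2,4)=. (3,3)=. (3,4)=. -> step reproduces the target at every cell -> ACCEPT
  (2,4)=. (3,3)=. (3,4)=O -> step gives (2,3)='O' but target has '.' -> reject
  (2,4)=. (3,3)=O (3,4)=. -> step gives (2,3)='O' but target has '.' -> reject
  (2,4)=. (3,3)=O (3,4)=O -> step gives (3,2)='O' but target has '.' -> reject
  (2,4)=O (3,3)=. (3,4)=. -> step gives (2,3)='O' but target has '.' -> reject
  (2,4)=O (3,3)=. (3,4)=O -> step gives (3,4)='O' but target has '.' -> reject
  (2,4)=O (3,3)=O (3,4)=. -> step gives (3,2)='O' but target has '.' -> reject
  (2,4)=O (3,3)=O (3,4)=O -> step gives (2,4)='O' but target has '.' -> reject
Unique solution: (2,4)=dead, (3,3)=dead, (3,4)=dead.
Check: live-neighbor counts of every cell in the completed generation 0:
33310
45310
46420
24121
12120
Applying B3/S23 to generation 0 with these counts gives:
OOO..
..O..
.....
O....
.....
which matches the target exactly.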